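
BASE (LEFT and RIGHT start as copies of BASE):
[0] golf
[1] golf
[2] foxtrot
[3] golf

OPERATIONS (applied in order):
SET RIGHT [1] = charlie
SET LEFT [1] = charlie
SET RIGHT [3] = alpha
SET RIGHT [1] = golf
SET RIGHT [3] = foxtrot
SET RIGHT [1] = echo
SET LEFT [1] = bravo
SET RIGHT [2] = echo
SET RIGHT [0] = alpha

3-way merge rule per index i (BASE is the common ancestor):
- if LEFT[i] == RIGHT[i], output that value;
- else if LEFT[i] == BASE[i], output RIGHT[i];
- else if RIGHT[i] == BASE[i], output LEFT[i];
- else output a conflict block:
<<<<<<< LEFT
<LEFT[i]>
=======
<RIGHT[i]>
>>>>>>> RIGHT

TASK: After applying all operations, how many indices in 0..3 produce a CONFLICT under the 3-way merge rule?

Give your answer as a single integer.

Answer: 1

Derivation:
Final LEFT:  [golf, bravo, foxtrot, golf]
Final RIGHT: [alpha, echo, echo, foxtrot]
i=0: L=golf=BASE, R=alpha -> take RIGHT -> alpha
i=1: BASE=golf L=bravo R=echo all differ -> CONFLICT
i=2: L=foxtrot=BASE, R=echo -> take RIGHT -> echo
i=3: L=golf=BASE, R=foxtrot -> take RIGHT -> foxtrot
Conflict count: 1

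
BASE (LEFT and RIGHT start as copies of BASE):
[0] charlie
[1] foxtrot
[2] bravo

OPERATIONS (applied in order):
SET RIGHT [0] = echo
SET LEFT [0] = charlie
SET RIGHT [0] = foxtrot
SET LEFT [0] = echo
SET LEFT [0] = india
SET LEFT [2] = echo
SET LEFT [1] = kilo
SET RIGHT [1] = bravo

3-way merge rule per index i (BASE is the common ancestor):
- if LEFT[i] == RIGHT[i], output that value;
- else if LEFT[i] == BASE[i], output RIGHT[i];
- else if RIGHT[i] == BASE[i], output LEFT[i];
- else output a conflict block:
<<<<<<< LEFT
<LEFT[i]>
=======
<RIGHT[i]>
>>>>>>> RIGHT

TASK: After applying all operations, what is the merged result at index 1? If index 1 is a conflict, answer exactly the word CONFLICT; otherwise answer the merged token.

Answer: CONFLICT

Derivation:
Final LEFT:  [india, kilo, echo]
Final RIGHT: [foxtrot, bravo, bravo]
i=0: BASE=charlie L=india R=foxtrot all differ -> CONFLICT
i=1: BASE=foxtrot L=kilo R=bravo all differ -> CONFLICT
i=2: L=echo, R=bravo=BASE -> take LEFT -> echo
Index 1 -> CONFLICT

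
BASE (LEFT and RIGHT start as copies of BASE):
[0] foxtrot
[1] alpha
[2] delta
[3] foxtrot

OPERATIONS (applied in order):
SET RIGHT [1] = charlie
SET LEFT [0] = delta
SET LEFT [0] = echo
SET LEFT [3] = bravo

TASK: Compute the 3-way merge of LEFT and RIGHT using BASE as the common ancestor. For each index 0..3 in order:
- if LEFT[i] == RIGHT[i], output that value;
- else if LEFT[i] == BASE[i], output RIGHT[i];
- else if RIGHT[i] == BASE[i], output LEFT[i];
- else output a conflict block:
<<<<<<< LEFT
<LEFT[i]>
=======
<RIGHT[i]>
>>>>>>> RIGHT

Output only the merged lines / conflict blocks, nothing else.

Answer: echo
charlie
delta
bravo

Derivation:
Final LEFT:  [echo, alpha, delta, bravo]
Final RIGHT: [foxtrot, charlie, delta, foxtrot]
i=0: L=echo, R=foxtrot=BASE -> take LEFT -> echo
i=1: L=alpha=BASE, R=charlie -> take RIGHT -> charlie
i=2: L=delta R=delta -> agree -> delta
i=3: L=bravo, R=foxtrot=BASE -> take LEFT -> bravo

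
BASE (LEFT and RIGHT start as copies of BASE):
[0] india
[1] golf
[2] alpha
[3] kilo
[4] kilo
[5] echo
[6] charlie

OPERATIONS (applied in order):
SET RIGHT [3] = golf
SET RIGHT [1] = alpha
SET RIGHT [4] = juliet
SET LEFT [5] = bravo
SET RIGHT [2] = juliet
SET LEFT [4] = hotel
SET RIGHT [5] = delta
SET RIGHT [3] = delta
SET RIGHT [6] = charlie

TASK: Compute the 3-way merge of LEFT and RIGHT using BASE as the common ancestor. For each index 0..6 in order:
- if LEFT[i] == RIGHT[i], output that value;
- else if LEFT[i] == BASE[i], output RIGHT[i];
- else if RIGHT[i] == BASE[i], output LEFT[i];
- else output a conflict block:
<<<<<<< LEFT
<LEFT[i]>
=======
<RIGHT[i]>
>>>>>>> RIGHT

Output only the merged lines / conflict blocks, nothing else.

Final LEFT:  [india, golf, alpha, kilo, hotel, bravo, charlie]
Final RIGHT: [india, alpha, juliet, delta, juliet, delta, charlie]
i=0: L=india R=india -> agree -> india
i=1: L=golf=BASE, R=alpha -> take RIGHT -> alpha
i=2: L=alpha=BASE, R=juliet -> take RIGHT -> juliet
i=3: L=kilo=BASE, R=delta -> take RIGHT -> delta
i=4: BASE=kilo L=hotel R=juliet all differ -> CONFLICT
i=5: BASE=echo L=bravo R=delta all differ -> CONFLICT
i=6: L=charlie R=charlie -> agree -> charlie

Answer: india
alpha
juliet
delta
<<<<<<< LEFT
hotel
=======
juliet
>>>>>>> RIGHT
<<<<<<< LEFT
bravo
=======
delta
>>>>>>> RIGHT
charlie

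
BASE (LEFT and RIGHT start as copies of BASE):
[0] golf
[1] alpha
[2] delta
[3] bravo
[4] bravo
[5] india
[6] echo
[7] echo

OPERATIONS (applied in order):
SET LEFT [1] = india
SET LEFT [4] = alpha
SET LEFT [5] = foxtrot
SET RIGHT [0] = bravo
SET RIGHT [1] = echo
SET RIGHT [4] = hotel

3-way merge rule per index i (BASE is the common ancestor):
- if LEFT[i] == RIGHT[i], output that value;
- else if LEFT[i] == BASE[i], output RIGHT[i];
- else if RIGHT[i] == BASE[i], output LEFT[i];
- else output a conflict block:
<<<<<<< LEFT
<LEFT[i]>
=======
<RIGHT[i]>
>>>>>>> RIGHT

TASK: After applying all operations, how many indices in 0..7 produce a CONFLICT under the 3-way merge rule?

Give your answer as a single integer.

Final LEFT:  [golf, india, delta, bravo, alpha, foxtrot, echo, echo]
Final RIGHT: [bravo, echo, delta, bravo, hotel, india, echo, echo]
i=0: L=golf=BASE, R=bravo -> take RIGHT -> bravo
i=1: BASE=alpha L=india R=echo all differ -> CONFLICT
i=2: L=delta R=delta -> agree -> delta
i=3: L=bravo R=bravo -> agree -> bravo
i=4: BASE=bravo L=alpha R=hotel all differ -> CONFLICT
i=5: L=foxtrot, R=india=BASE -> take LEFT -> foxtrot
i=6: L=echo R=echo -> agree -> echo
i=7: L=echo R=echo -> agree -> echo
Conflict count: 2

Answer: 2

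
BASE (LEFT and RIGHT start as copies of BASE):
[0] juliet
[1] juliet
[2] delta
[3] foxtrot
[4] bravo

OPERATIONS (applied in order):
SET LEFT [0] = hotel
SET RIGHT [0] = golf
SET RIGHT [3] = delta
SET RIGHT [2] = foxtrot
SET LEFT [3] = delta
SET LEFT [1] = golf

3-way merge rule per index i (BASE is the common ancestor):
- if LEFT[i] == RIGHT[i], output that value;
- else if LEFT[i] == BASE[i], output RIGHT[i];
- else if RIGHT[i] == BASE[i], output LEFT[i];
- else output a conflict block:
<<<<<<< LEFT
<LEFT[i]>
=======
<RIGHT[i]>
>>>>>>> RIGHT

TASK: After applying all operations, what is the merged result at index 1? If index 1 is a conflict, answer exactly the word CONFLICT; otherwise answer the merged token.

Final LEFT:  [hotel, golf, delta, delta, bravo]
Final RIGHT: [golf, juliet, foxtrot, delta, bravo]
i=0: BASE=juliet L=hotel R=golf all differ -> CONFLICT
i=1: L=golf, R=juliet=BASE -> take LEFT -> golf
i=2: L=delta=BASE, R=foxtrot -> take RIGHT -> foxtrot
i=3: L=delta R=delta -> agree -> delta
i=4: L=bravo R=bravo -> agree -> bravo
Index 1 -> golf

Answer: golf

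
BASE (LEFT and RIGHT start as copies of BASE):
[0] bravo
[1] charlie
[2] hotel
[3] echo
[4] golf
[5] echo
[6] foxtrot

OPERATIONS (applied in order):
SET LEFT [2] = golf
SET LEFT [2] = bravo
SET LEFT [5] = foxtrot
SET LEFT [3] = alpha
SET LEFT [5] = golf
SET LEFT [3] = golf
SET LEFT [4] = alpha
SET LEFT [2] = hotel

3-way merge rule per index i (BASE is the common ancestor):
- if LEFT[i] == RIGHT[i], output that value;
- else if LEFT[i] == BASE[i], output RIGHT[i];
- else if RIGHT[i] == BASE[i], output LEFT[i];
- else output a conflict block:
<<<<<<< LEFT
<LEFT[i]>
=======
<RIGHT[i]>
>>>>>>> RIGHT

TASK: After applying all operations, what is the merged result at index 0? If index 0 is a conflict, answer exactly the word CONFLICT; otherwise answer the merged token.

Final LEFT:  [bravo, charlie, hotel, golf, alpha, golf, foxtrot]
Final RIGHT: [bravo, charlie, hotel, echo, golf, echo, foxtrot]
i=0: L=bravo R=bravo -> agree -> bravo
i=1: L=charlie R=charlie -> agree -> charlie
i=2: L=hotel R=hotel -> agree -> hotel
i=3: L=golf, R=echo=BASE -> take LEFT -> golf
i=4: L=alpha, R=golf=BASE -> take LEFT -> alpha
i=5: L=golf, R=echo=BASE -> take LEFT -> golf
i=6: L=foxtrot R=foxtrot -> agree -> foxtrot
Index 0 -> bravo

Answer: bravo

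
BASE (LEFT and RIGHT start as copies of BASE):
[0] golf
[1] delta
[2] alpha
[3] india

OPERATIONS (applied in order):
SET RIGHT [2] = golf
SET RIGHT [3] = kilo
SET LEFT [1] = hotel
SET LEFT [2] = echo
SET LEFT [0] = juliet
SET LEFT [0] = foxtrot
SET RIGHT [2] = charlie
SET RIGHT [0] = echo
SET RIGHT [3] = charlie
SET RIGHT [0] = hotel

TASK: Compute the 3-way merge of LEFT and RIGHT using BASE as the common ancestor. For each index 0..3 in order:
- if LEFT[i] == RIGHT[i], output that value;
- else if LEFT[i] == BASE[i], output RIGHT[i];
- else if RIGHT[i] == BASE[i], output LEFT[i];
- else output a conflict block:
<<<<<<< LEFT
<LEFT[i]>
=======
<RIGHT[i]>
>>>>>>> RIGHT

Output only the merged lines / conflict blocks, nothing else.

Answer: <<<<<<< LEFT
foxtrot
=======
hotel
>>>>>>> RIGHT
hotel
<<<<<<< LEFT
echo
=======
charlie
>>>>>>> RIGHT
charlie

Derivation:
Final LEFT:  [foxtrot, hotel, echo, india]
Final RIGHT: [hotel, delta, charlie, charlie]
i=0: BASE=golf L=foxtrot R=hotel all differ -> CONFLICT
i=1: L=hotel, R=delta=BASE -> take LEFT -> hotel
i=2: BASE=alpha L=echo R=charlie all differ -> CONFLICT
i=3: L=india=BASE, R=charlie -> take RIGHT -> charlie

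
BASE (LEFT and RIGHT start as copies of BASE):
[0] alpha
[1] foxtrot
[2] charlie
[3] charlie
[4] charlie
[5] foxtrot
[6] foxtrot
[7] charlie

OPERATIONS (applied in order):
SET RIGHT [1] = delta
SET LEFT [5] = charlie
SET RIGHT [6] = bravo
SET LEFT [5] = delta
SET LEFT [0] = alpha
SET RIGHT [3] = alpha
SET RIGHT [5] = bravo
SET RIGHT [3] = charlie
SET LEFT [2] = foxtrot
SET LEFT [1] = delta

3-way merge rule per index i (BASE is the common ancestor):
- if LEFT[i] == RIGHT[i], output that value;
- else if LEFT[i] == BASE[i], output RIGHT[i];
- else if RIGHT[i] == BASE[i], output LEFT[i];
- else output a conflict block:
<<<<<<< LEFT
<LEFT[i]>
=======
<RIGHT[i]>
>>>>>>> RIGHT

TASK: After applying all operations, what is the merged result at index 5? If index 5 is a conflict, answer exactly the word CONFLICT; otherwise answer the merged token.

Answer: CONFLICT

Derivation:
Final LEFT:  [alpha, delta, foxtrot, charlie, charlie, delta, foxtrot, charlie]
Final RIGHT: [alpha, delta, charlie, charlie, charlie, bravo, bravo, charlie]
i=0: L=alpha R=alpha -> agree -> alpha
i=1: L=delta R=delta -> agree -> delta
i=2: L=foxtrot, R=charlie=BASE -> take LEFT -> foxtrot
i=3: L=charlie R=charlie -> agree -> charlie
i=4: L=charlie R=charlie -> agree -> charlie
i=5: BASE=foxtrot L=delta R=bravo all differ -> CONFLICT
i=6: L=foxtrot=BASE, R=bravo -> take RIGHT -> bravo
i=7: L=charlie R=charlie -> agree -> charlie
Index 5 -> CONFLICT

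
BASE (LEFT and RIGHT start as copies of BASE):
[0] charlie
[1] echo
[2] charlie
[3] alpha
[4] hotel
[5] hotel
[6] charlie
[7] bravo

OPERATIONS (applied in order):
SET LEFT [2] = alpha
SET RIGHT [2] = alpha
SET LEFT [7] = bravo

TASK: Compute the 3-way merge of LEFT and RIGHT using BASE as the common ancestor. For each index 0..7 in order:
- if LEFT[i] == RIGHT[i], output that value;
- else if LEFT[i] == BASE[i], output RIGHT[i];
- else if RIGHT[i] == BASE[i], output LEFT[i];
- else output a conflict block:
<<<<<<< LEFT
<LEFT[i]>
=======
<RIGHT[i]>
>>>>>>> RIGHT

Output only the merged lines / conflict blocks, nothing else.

Final LEFT:  [charlie, echo, alpha, alpha, hotel, hotel, charlie, bravo]
Final RIGHT: [charlie, echo, alpha, alpha, hotel, hotel, charlie, bravo]
i=0: L=charlie R=charlie -> agree -> charlie
i=1: L=echo R=echo -> agree -> echo
i=2: L=alpha R=alpha -> agree -> alpha
i=3: L=alpha R=alpha -> agree -> alpha
i=4: L=hotel R=hotel -> agree -> hotel
i=5: L=hotel R=hotel -> agree -> hotel
i=6: L=charlie R=charlie -> agree -> charlie
i=7: L=bravo R=bravo -> agree -> bravo

Answer: charlie
echo
alpha
alpha
hotel
hotel
charlie
bravo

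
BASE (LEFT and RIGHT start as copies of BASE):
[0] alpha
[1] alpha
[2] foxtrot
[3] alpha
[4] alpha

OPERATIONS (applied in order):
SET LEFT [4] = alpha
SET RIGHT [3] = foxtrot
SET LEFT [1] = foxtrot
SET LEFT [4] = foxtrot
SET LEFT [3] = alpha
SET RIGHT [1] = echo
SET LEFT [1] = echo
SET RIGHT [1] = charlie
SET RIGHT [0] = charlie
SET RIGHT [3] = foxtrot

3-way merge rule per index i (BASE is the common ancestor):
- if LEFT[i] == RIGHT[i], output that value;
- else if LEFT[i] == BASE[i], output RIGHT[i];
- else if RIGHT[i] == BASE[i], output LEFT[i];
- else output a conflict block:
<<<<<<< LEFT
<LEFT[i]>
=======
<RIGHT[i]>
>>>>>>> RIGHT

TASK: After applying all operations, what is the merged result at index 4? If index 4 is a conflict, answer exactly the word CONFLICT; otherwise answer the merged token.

Final LEFT:  [alpha, echo, foxtrot, alpha, foxtrot]
Final RIGHT: [charlie, charlie, foxtrot, foxtrot, alpha]
i=0: L=alpha=BASE, R=charlie -> take RIGHT -> charlie
i=1: BASE=alpha L=echo R=charlie all differ -> CONFLICT
i=2: L=foxtrot R=foxtrot -> agree -> foxtrot
i=3: L=alpha=BASE, R=foxtrot -> take RIGHT -> foxtrot
i=4: L=foxtrot, R=alpha=BASE -> take LEFT -> foxtrot
Index 4 -> foxtrot

Answer: foxtrot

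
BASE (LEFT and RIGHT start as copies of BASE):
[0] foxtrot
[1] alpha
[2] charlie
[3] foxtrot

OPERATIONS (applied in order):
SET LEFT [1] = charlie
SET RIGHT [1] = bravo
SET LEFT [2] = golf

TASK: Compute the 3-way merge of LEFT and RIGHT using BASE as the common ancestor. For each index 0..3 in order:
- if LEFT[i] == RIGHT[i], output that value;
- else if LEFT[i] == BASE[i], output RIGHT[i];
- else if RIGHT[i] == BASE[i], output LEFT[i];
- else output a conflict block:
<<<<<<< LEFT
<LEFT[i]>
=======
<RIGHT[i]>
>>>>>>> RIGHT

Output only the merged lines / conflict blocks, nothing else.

Final LEFT:  [foxtrot, charlie, golf, foxtrot]
Final RIGHT: [foxtrot, bravo, charlie, foxtrot]
i=0: L=foxtrot R=foxtrot -> agree -> foxtrot
i=1: BASE=alpha L=charlie R=bravo all differ -> CONFLICT
i=2: L=golf, R=charlie=BASE -> take LEFT -> golf
i=3: L=foxtrot R=foxtrot -> agree -> foxtrot

Answer: foxtrot
<<<<<<< LEFT
charlie
=======
bravo
>>>>>>> RIGHT
golf
foxtrot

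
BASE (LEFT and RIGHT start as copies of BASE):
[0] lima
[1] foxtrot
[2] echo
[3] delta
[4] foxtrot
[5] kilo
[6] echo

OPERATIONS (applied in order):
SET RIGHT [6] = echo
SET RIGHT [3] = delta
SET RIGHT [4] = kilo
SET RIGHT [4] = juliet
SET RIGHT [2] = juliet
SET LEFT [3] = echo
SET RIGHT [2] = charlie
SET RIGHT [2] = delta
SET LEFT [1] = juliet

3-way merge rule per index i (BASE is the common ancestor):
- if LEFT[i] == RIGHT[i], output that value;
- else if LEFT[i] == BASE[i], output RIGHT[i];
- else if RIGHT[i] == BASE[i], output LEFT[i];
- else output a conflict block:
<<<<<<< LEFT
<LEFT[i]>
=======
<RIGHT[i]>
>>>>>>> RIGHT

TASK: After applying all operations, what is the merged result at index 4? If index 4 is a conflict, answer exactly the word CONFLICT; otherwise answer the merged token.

Final LEFT:  [lima, juliet, echo, echo, foxtrot, kilo, echo]
Final RIGHT: [lima, foxtrot, delta, delta, juliet, kilo, echo]
i=0: L=lima R=lima -> agree -> lima
i=1: L=juliet, R=foxtrot=BASE -> take LEFT -> juliet
i=2: L=echo=BASE, R=delta -> take RIGHT -> delta
i=3: L=echo, R=delta=BASE -> take LEFT -> echo
i=4: L=foxtrot=BASE, R=juliet -> take RIGHT -> juliet
i=5: L=kilo R=kilo -> agree -> kilo
i=6: L=echo R=echo -> agree -> echo
Index 4 -> juliet

Answer: juliet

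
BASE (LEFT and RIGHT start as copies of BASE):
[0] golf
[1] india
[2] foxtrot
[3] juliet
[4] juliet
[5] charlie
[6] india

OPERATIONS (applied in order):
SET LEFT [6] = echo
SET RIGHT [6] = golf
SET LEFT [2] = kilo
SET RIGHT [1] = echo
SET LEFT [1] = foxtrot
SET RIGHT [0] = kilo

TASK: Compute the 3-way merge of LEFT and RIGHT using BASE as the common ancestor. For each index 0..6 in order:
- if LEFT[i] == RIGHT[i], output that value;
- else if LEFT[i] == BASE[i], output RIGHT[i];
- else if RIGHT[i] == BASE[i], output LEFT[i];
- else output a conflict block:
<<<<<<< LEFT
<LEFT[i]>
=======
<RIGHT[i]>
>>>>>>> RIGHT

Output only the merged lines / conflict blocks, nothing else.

Final LEFT:  [golf, foxtrot, kilo, juliet, juliet, charlie, echo]
Final RIGHT: [kilo, echo, foxtrot, juliet, juliet, charlie, golf]
i=0: L=golf=BASE, R=kilo -> take RIGHT -> kilo
i=1: BASE=india L=foxtrot R=echo all differ -> CONFLICT
i=2: L=kilo, R=foxtrot=BASE -> take LEFT -> kilo
i=3: L=juliet R=juliet -> agree -> juliet
i=4: L=juliet R=juliet -> agree -> juliet
i=5: L=charlie R=charlie -> agree -> charlie
i=6: BASE=india L=echo R=golf all differ -> CONFLICT

Answer: kilo
<<<<<<< LEFT
foxtrot
=======
echo
>>>>>>> RIGHT
kilo
juliet
juliet
charlie
<<<<<<< LEFT
echo
=======
golf
>>>>>>> RIGHT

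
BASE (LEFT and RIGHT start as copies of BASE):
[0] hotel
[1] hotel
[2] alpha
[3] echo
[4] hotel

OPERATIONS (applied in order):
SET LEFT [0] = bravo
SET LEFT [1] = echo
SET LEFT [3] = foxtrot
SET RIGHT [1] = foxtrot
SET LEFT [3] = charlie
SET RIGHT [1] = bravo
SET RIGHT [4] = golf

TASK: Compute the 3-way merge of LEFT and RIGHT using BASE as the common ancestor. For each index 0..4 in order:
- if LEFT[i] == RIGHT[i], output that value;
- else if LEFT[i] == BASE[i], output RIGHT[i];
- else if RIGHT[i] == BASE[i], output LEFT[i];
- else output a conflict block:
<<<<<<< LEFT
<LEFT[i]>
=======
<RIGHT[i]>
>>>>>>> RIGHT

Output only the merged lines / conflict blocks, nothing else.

Answer: bravo
<<<<<<< LEFT
echo
=======
bravo
>>>>>>> RIGHT
alpha
charlie
golf

Derivation:
Final LEFT:  [bravo, echo, alpha, charlie, hotel]
Final RIGHT: [hotel, bravo, alpha, echo, golf]
i=0: L=bravo, R=hotel=BASE -> take LEFT -> bravo
i=1: BASE=hotel L=echo R=bravo all differ -> CONFLICT
i=2: L=alpha R=alpha -> agree -> alpha
i=3: L=charlie, R=echo=BASE -> take LEFT -> charlie
i=4: L=hotel=BASE, R=golf -> take RIGHT -> golf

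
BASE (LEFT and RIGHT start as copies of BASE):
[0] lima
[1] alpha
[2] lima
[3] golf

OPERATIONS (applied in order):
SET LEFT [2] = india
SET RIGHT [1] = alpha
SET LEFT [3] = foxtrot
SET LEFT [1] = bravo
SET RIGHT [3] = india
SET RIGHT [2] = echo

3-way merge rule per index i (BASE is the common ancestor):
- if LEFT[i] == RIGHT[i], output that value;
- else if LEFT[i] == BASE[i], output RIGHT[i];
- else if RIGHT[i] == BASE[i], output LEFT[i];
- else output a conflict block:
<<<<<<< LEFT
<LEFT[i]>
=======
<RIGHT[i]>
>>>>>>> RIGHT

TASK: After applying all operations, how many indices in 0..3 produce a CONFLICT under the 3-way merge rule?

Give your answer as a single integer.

Final LEFT:  [lima, bravo, india, foxtrot]
Final RIGHT: [lima, alpha, echo, india]
i=0: L=lima R=lima -> agree -> lima
i=1: L=bravo, R=alpha=BASE -> take LEFT -> bravo
i=2: BASE=lima L=india R=echo all differ -> CONFLICT
i=3: BASE=golf L=foxtrot R=india all differ -> CONFLICT
Conflict count: 2

Answer: 2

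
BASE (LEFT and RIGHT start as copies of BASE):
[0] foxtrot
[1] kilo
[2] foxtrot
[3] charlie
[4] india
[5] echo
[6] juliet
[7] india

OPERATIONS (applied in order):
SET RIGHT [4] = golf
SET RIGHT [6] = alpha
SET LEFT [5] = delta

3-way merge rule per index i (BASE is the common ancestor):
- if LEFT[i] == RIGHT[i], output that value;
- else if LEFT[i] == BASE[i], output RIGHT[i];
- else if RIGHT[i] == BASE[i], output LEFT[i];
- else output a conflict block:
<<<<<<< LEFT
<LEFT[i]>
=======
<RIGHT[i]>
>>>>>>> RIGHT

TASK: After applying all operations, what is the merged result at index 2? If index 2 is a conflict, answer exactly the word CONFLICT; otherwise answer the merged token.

Final LEFT:  [foxtrot, kilo, foxtrot, charlie, india, delta, juliet, india]
Final RIGHT: [foxtrot, kilo, foxtrot, charlie, golf, echo, alpha, india]
i=0: L=foxtrot R=foxtrot -> agree -> foxtrot
i=1: L=kilo R=kilo -> agree -> kilo
i=2: L=foxtrot R=foxtrot -> agree -> foxtrot
i=3: L=charlie R=charlie -> agree -> charlie
i=4: L=india=BASE, R=golf -> take RIGHT -> golf
i=5: L=delta, R=echo=BASE -> take LEFT -> delta
i=6: L=juliet=BASE, R=alpha -> take RIGHT -> alpha
i=7: L=india R=india -> agree -> india
Index 2 -> foxtrot

Answer: foxtrot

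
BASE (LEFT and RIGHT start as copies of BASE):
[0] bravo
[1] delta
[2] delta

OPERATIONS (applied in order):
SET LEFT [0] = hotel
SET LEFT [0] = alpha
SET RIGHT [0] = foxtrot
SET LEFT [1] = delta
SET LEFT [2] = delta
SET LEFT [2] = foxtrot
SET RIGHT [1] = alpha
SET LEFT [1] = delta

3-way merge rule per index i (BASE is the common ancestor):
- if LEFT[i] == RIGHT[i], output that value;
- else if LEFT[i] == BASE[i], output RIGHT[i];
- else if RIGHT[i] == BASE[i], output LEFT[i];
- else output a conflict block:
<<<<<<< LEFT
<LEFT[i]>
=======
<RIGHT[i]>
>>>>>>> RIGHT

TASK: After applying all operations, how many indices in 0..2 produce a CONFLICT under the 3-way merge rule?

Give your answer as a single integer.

Answer: 1

Derivation:
Final LEFT:  [alpha, delta, foxtrot]
Final RIGHT: [foxtrot, alpha, delta]
i=0: BASE=bravo L=alpha R=foxtrot all differ -> CONFLICT
i=1: L=delta=BASE, R=alpha -> take RIGHT -> alpha
i=2: L=foxtrot, R=delta=BASE -> take LEFT -> foxtrot
Conflict count: 1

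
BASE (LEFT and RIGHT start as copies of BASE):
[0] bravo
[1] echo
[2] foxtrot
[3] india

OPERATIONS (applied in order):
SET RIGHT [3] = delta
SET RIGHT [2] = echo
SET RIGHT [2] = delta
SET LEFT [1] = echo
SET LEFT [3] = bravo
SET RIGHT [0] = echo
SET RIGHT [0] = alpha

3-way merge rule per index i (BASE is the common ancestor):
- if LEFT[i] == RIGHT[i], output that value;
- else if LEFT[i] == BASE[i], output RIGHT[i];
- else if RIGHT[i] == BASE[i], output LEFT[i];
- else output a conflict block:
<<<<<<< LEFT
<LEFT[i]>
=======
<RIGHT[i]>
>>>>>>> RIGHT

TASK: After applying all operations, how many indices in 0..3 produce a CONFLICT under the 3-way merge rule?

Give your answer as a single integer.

Final LEFT:  [bravo, echo, foxtrot, bravo]
Final RIGHT: [alpha, echo, delta, delta]
i=0: L=bravo=BASE, R=alpha -> take RIGHT -> alpha
i=1: L=echo R=echo -> agree -> echo
i=2: L=foxtrot=BASE, R=delta -> take RIGHT -> delta
i=3: BASE=india L=bravo R=delta all differ -> CONFLICT
Conflict count: 1

Answer: 1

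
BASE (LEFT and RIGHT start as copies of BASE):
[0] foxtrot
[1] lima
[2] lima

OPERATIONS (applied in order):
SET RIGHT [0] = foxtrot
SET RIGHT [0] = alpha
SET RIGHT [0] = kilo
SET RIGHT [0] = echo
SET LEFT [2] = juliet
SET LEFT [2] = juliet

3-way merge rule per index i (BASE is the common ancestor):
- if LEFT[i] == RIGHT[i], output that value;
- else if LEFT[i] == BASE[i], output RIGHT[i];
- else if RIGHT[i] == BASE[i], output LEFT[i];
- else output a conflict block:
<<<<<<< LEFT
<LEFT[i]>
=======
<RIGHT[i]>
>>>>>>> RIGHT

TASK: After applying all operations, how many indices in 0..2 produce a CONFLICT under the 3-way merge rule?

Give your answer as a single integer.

Answer: 0

Derivation:
Final LEFT:  [foxtrot, lima, juliet]
Final RIGHT: [echo, lima, lima]
i=0: L=foxtrot=BASE, R=echo -> take RIGHT -> echo
i=1: L=lima R=lima -> agree -> lima
i=2: L=juliet, R=lima=BASE -> take LEFT -> juliet
Conflict count: 0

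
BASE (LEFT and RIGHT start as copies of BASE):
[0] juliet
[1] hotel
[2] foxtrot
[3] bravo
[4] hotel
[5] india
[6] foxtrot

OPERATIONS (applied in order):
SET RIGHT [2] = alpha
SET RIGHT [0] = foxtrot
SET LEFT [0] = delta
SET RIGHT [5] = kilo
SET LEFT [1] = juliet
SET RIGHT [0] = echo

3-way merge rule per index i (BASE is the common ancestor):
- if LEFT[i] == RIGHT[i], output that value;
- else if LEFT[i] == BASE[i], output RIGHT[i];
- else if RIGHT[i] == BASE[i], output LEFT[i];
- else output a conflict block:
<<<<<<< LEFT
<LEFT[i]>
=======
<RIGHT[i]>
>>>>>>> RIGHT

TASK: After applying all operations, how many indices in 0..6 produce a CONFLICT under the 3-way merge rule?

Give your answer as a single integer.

Final LEFT:  [delta, juliet, foxtrot, bravo, hotel, india, foxtrot]
Final RIGHT: [echo, hotel, alpha, bravo, hotel, kilo, foxtrot]
i=0: BASE=juliet L=delta R=echo all differ -> CONFLICT
i=1: L=juliet, R=hotel=BASE -> take LEFT -> juliet
i=2: L=foxtrot=BASE, R=alpha -> take RIGHT -> alpha
i=3: L=bravo R=bravo -> agree -> bravo
i=4: L=hotel R=hotel -> agree -> hotel
i=5: L=india=BASE, R=kilo -> take RIGHT -> kilo
i=6: L=foxtrot R=foxtrot -> agree -> foxtrot
Conflict count: 1

Answer: 1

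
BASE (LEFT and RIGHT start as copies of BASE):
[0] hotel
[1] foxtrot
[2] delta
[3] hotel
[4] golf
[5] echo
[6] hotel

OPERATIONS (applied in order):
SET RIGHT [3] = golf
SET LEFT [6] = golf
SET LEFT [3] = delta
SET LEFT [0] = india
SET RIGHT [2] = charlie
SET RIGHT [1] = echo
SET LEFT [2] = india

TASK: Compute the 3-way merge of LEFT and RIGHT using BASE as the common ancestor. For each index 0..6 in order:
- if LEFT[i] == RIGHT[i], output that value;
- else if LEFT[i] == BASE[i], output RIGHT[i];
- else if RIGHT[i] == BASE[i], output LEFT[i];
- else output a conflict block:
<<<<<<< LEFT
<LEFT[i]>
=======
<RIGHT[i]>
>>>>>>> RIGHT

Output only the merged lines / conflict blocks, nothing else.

Answer: india
echo
<<<<<<< LEFT
india
=======
charlie
>>>>>>> RIGHT
<<<<<<< LEFT
delta
=======
golf
>>>>>>> RIGHT
golf
echo
golf

Derivation:
Final LEFT:  [india, foxtrot, india, delta, golf, echo, golf]
Final RIGHT: [hotel, echo, charlie, golf, golf, echo, hotel]
i=0: L=india, R=hotel=BASE -> take LEFT -> india
i=1: L=foxtrot=BASE, R=echo -> take RIGHT -> echo
i=2: BASE=delta L=india R=charlie all differ -> CONFLICT
i=3: BASE=hotel L=delta R=golf all differ -> CONFLICT
i=4: L=golf R=golf -> agree -> golf
i=5: L=echo R=echo -> agree -> echo
i=6: L=golf, R=hotel=BASE -> take LEFT -> golf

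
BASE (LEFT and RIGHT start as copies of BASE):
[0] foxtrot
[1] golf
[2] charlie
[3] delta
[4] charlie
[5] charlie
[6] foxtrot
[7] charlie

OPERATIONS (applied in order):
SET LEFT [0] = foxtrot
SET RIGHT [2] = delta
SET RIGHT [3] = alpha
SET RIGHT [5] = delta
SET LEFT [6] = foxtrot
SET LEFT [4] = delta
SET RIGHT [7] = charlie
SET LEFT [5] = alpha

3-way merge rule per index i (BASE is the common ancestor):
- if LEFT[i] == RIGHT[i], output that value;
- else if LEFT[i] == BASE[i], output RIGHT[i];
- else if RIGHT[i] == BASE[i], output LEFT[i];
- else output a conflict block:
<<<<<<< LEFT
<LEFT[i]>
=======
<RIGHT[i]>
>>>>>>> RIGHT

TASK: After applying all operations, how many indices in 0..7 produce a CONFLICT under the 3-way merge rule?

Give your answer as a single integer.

Final LEFT:  [foxtrot, golf, charlie, delta, delta, alpha, foxtrot, charlie]
Final RIGHT: [foxtrot, golf, delta, alpha, charlie, delta, foxtrot, charlie]
i=0: L=foxtrot R=foxtrot -> agree -> foxtrot
i=1: L=golf R=golf -> agree -> golf
i=2: L=charlie=BASE, R=delta -> take RIGHT -> delta
i=3: L=delta=BASE, R=alpha -> take RIGHT -> alpha
i=4: L=delta, R=charlie=BASE -> take LEFT -> delta
i=5: BASE=charlie L=alpha R=delta all differ -> CONFLICT
i=6: L=foxtrot R=foxtrot -> agree -> foxtrot
i=7: L=charlie R=charlie -> agree -> charlie
Conflict count: 1

Answer: 1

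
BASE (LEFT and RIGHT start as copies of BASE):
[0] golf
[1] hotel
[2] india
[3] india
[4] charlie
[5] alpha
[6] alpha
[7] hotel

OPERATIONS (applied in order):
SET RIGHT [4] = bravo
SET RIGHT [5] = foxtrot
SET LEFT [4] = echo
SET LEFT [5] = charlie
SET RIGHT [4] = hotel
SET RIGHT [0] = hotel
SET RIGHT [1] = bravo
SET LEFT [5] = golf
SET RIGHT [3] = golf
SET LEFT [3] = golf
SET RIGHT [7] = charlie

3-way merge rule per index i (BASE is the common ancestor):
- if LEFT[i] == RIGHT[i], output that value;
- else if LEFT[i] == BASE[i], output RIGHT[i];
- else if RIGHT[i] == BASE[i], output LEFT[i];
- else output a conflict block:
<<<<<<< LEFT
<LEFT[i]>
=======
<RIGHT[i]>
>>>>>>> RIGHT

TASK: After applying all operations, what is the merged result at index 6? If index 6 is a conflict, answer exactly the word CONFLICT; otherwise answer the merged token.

Answer: alpha

Derivation:
Final LEFT:  [golf, hotel, india, golf, echo, golf, alpha, hotel]
Final RIGHT: [hotel, bravo, india, golf, hotel, foxtrot, alpha, charlie]
i=0: L=golf=BASE, R=hotel -> take RIGHT -> hotel
i=1: L=hotel=BASE, R=bravo -> take RIGHT -> bravo
i=2: L=india R=india -> agree -> india
i=3: L=golf R=golf -> agree -> golf
i=4: BASE=charlie L=echo R=hotel all differ -> CONFLICT
i=5: BASE=alpha L=golf R=foxtrot all differ -> CONFLICT
i=6: L=alpha R=alpha -> agree -> alpha
i=7: L=hotel=BASE, R=charlie -> take RIGHT -> charlie
Index 6 -> alpha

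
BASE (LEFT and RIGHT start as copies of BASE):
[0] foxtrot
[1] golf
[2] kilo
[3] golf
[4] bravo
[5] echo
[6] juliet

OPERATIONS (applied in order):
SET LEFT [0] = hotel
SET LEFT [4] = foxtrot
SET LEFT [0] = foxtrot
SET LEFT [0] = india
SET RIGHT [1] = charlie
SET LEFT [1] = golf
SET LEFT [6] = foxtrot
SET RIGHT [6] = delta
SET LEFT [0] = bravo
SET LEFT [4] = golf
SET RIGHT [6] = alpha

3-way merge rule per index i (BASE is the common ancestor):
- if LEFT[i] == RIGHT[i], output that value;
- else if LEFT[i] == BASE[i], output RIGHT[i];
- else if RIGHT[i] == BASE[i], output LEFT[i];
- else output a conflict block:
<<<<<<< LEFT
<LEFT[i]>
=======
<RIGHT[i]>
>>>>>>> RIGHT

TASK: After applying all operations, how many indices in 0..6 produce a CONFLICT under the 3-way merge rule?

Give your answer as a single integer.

Final LEFT:  [bravo, golf, kilo, golf, golf, echo, foxtrot]
Final RIGHT: [foxtrot, charlie, kilo, golf, bravo, echo, alpha]
i=0: L=bravo, R=foxtrot=BASE -> take LEFT -> bravo
i=1: L=golf=BASE, R=charlie -> take RIGHT -> charlie
i=2: L=kilo R=kilo -> agree -> kilo
i=3: L=golf R=golf -> agree -> golf
i=4: L=golf, R=bravo=BASE -> take LEFT -> golf
i=5: L=echo R=echo -> agree -> echo
i=6: BASE=juliet L=foxtrot R=alpha all differ -> CONFLICT
Conflict count: 1

Answer: 1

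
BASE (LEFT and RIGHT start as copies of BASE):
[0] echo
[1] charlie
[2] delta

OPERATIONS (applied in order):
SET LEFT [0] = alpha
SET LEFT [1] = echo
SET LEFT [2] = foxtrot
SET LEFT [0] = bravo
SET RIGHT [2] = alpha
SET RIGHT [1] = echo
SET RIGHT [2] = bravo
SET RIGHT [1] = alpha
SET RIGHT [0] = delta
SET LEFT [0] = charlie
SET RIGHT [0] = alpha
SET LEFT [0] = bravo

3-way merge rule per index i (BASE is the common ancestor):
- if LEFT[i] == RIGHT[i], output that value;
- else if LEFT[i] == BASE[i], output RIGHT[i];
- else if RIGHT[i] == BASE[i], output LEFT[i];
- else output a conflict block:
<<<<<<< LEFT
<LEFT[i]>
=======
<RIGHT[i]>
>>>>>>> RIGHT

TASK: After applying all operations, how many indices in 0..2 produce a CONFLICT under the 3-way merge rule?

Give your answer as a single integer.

Final LEFT:  [bravo, echo, foxtrot]
Final RIGHT: [alpha, alpha, bravo]
i=0: BASE=echo L=bravo R=alpha all differ -> CONFLICT
i=1: BASE=charlie L=echo R=alpha all differ -> CONFLICT
i=2: BASE=delta L=foxtrot R=bravo all differ -> CONFLICT
Conflict count: 3

Answer: 3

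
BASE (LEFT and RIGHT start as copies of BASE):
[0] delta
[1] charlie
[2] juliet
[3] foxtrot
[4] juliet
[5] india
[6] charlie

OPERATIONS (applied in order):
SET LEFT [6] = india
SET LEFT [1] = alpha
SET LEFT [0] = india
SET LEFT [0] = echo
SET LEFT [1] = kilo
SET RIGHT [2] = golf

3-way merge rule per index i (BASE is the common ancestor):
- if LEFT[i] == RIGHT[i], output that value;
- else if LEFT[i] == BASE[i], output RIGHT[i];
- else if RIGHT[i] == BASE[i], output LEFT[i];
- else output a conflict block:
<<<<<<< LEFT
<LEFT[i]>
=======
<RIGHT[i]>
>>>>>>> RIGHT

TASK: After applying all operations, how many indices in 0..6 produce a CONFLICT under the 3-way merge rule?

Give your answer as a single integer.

Final LEFT:  [echo, kilo, juliet, foxtrot, juliet, india, india]
Final RIGHT: [delta, charlie, golf, foxtrot, juliet, india, charlie]
i=0: L=echo, R=delta=BASE -> take LEFT -> echo
i=1: L=kilo, R=charlie=BASE -> take LEFT -> kilo
i=2: L=juliet=BASE, R=golf -> take RIGHT -> golf
i=3: L=foxtrot R=foxtrot -> agree -> foxtrot
i=4: L=juliet R=juliet -> agree -> juliet
i=5: L=india R=india -> agree -> india
i=6: L=india, R=charlie=BASE -> take LEFT -> india
Conflict count: 0

Answer: 0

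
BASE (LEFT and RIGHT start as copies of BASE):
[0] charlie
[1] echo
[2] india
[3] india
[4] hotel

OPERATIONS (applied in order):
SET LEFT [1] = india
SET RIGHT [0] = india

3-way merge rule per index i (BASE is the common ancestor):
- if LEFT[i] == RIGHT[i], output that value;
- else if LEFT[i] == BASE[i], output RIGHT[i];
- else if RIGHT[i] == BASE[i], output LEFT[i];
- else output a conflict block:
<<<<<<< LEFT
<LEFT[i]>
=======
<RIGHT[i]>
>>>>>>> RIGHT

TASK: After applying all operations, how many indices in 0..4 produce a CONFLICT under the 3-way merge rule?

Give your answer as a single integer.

Answer: 0

Derivation:
Final LEFT:  [charlie, india, india, india, hotel]
Final RIGHT: [india, echo, india, india, hotel]
i=0: L=charlie=BASE, R=india -> take RIGHT -> india
i=1: L=india, R=echo=BASE -> take LEFT -> india
i=2: L=india R=india -> agree -> india
i=3: L=india R=india -> agree -> india
i=4: L=hotel R=hotel -> agree -> hotel
Conflict count: 0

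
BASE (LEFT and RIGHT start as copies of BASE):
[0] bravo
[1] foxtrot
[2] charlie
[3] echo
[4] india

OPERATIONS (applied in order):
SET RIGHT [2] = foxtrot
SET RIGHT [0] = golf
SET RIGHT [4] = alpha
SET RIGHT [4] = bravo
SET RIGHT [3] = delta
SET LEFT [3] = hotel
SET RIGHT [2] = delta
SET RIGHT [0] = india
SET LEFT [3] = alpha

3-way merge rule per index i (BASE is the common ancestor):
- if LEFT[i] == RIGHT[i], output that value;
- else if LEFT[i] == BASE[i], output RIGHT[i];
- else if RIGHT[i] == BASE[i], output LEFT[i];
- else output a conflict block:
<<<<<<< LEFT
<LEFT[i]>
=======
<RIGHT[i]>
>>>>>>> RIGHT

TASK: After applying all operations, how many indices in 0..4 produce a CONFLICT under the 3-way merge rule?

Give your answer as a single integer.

Answer: 1

Derivation:
Final LEFT:  [bravo, foxtrot, charlie, alpha, india]
Final RIGHT: [india, foxtrot, delta, delta, bravo]
i=0: L=bravo=BASE, R=india -> take RIGHT -> india
i=1: L=foxtrot R=foxtrot -> agree -> foxtrot
i=2: L=charlie=BASE, R=delta -> take RIGHT -> delta
i=3: BASE=echo L=alpha R=delta all differ -> CONFLICT
i=4: L=india=BASE, R=bravo -> take RIGHT -> bravo
Conflict count: 1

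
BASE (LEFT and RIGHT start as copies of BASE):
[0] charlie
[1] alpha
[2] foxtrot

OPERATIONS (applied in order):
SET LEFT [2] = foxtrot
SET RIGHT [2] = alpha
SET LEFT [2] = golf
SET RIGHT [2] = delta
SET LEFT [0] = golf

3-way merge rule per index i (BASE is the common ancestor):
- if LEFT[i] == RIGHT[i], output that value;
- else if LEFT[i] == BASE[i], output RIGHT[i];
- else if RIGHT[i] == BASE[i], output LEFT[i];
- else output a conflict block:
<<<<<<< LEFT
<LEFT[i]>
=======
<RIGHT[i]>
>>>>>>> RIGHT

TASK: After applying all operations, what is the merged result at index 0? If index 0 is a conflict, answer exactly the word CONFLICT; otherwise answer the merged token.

Final LEFT:  [golf, alpha, golf]
Final RIGHT: [charlie, alpha, delta]
i=0: L=golf, R=charlie=BASE -> take LEFT -> golf
i=1: L=alpha R=alpha -> agree -> alpha
i=2: BASE=foxtrot L=golf R=delta all differ -> CONFLICT
Index 0 -> golf

Answer: golf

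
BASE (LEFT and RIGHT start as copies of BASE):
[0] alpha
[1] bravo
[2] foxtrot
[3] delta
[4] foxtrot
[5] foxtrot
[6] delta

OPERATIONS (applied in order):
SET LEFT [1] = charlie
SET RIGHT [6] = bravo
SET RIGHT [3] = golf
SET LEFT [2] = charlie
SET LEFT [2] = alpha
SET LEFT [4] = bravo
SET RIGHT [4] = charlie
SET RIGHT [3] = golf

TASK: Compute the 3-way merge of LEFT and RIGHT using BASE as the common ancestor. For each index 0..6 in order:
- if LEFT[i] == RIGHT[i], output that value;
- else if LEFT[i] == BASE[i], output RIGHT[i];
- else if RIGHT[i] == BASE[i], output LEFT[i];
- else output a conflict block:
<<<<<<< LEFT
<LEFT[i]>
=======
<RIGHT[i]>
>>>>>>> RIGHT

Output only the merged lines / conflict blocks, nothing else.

Answer: alpha
charlie
alpha
golf
<<<<<<< LEFT
bravo
=======
charlie
>>>>>>> RIGHT
foxtrot
bravo

Derivation:
Final LEFT:  [alpha, charlie, alpha, delta, bravo, foxtrot, delta]
Final RIGHT: [alpha, bravo, foxtrot, golf, charlie, foxtrot, bravo]
i=0: L=alpha R=alpha -> agree -> alpha
i=1: L=charlie, R=bravo=BASE -> take LEFT -> charlie
i=2: L=alpha, R=foxtrot=BASE -> take LEFT -> alpha
i=3: L=delta=BASE, R=golf -> take RIGHT -> golf
i=4: BASE=foxtrot L=bravo R=charlie all differ -> CONFLICT
i=5: L=foxtrot R=foxtrot -> agree -> foxtrot
i=6: L=delta=BASE, R=bravo -> take RIGHT -> bravo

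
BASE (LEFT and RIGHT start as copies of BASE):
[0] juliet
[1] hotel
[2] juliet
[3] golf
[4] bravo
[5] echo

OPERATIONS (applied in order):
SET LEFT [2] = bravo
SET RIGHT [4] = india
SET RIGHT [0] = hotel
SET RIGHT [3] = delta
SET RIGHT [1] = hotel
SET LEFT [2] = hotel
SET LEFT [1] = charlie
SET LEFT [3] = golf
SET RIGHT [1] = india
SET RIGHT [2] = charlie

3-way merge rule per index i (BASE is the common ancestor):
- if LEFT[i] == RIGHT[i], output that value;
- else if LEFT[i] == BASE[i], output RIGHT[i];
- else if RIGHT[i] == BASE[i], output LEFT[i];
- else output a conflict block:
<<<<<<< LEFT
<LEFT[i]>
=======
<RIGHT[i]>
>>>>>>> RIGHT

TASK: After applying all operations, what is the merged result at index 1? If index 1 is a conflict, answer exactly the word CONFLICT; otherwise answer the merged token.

Final LEFT:  [juliet, charlie, hotel, golf, bravo, echo]
Final RIGHT: [hotel, india, charlie, delta, india, echo]
i=0: L=juliet=BASE, R=hotel -> take RIGHT -> hotel
i=1: BASE=hotel L=charlie R=india all differ -> CONFLICT
i=2: BASE=juliet L=hotel R=charlie all differ -> CONFLICT
i=3: L=golf=BASE, R=delta -> take RIGHT -> delta
i=4: L=bravo=BASE, R=india -> take RIGHT -> india
i=5: L=echo R=echo -> agree -> echo
Index 1 -> CONFLICT

Answer: CONFLICT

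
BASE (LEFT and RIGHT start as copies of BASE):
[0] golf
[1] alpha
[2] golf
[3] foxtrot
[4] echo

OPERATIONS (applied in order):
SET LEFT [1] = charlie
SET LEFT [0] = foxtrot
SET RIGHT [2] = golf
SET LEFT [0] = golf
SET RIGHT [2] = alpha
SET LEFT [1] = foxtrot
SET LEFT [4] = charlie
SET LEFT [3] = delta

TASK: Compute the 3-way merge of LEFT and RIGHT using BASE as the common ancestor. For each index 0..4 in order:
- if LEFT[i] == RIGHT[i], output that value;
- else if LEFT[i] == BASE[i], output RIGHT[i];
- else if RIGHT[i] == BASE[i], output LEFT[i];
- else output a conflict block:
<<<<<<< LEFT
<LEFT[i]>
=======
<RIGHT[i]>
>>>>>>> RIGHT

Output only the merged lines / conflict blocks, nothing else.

Final LEFT:  [golf, foxtrot, golf, delta, charlie]
Final RIGHT: [golf, alpha, alpha, foxtrot, echo]
i=0: L=golf R=golf -> agree -> golf
i=1: L=foxtrot, R=alpha=BASE -> take LEFT -> foxtrot
i=2: L=golf=BASE, R=alpha -> take RIGHT -> alpha
i=3: L=delta, R=foxtrot=BASE -> take LEFT -> delta
i=4: L=charlie, R=echo=BASE -> take LEFT -> charlie

Answer: golf
foxtrot
alpha
delta
charlie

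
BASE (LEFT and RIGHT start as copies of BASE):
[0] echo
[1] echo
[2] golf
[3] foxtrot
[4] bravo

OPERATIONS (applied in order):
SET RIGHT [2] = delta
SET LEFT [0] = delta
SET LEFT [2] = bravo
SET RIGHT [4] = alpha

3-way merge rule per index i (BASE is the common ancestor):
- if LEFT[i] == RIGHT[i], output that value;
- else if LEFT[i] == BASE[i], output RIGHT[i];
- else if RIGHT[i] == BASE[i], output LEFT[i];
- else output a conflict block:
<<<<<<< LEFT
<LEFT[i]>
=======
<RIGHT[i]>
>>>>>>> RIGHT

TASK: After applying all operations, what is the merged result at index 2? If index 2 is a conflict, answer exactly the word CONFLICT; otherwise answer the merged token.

Final LEFT:  [delta, echo, bravo, foxtrot, bravo]
Final RIGHT: [echo, echo, delta, foxtrot, alpha]
i=0: L=delta, R=echo=BASE -> take LEFT -> delta
i=1: L=echo R=echo -> agree -> echo
i=2: BASE=golf L=bravo R=delta all differ -> CONFLICT
i=3: L=foxtrot R=foxtrot -> agree -> foxtrot
i=4: L=bravo=BASE, R=alpha -> take RIGHT -> alpha
Index 2 -> CONFLICT

Answer: CONFLICT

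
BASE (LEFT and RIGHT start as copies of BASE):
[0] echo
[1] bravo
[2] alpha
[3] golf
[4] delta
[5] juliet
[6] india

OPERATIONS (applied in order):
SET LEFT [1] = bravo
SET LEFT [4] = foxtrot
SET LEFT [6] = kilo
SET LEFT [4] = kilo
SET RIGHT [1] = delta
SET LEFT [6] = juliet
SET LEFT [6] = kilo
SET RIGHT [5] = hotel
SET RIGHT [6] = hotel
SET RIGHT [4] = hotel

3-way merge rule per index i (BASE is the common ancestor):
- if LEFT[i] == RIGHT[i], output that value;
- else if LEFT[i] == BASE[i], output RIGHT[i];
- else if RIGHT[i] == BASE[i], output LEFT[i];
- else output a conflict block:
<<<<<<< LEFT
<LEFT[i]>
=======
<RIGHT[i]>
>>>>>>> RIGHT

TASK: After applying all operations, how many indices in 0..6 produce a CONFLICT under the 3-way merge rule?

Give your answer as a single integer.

Final LEFT:  [echo, bravo, alpha, golf, kilo, juliet, kilo]
Final RIGHT: [echo, delta, alpha, golf, hotel, hotel, hotel]
i=0: L=echo R=echo -> agree -> echo
i=1: L=bravo=BASE, R=delta -> take RIGHT -> delta
i=2: L=alpha R=alpha -> agree -> alpha
i=3: L=golf R=golf -> agree -> golf
i=4: BASE=delta L=kilo R=hotel all differ -> CONFLICT
i=5: L=juliet=BASE, R=hotel -> take RIGHT -> hotel
i=6: BASE=india L=kilo R=hotel all differ -> CONFLICT
Conflict count: 2

Answer: 2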